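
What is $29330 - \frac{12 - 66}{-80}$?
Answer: $\frac{1173173}{40} \approx 29329.0$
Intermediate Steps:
$29330 - \frac{12 - 66}{-80} = 29330 - - \frac{12 - 66}{80} = 29330 - \left(- \frac{1}{80}\right) \left(-54\right) = 29330 - \frac{27}{40} = \frac{1173173}{40}$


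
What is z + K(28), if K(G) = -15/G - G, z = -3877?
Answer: -109355/28 ≈ -3905.5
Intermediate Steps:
K(G) = -G - 15/G
z + K(28) = -3877 + (-1*28 - 15/28) = -3877 + (-28 - 15*1/28) = -3877 + (-28 - 15/28) = -3877 - 799/28 = -109355/28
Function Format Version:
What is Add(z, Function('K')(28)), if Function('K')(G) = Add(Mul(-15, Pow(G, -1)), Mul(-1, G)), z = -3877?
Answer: Rational(-109355, 28) ≈ -3905.5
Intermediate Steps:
Function('K')(G) = Add(Mul(-1, G), Mul(-15, Pow(G, -1)))
Add(z, Function('K')(28)) = Add(-3877, Add(Mul(-1, 28), Mul(-15, Pow(28, -1)))) = Add(-3877, Add(-28, Mul(-15, Rational(1, 28)))) = Add(-3877, Add(-28, Rational(-15, 28))) = Add(-3877, Rational(-799, 28)) = Rational(-109355, 28)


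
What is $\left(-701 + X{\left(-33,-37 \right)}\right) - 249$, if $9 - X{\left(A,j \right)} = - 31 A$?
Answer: $-1964$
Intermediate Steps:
$X{\left(A,j \right)} = 9 + 31 A$ ($X{\left(A,j \right)} = 9 - - 31 A = 9 + 31 A$)
$\left(-701 + X{\left(-33,-37 \right)}\right) - 249 = \left(-701 + \left(9 + 31 \left(-33\right)\right)\right) - 249 = \left(-701 + \left(9 - 1023\right)\right) - 249 = \left(-701 - 1014\right) - 249 = -1715 - 249 = -1964$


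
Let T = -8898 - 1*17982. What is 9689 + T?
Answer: -17191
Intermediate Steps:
T = -26880 (T = -8898 - 17982 = -26880)
9689 + T = 9689 - 26880 = -17191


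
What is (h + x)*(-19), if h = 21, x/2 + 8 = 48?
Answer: -1919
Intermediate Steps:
x = 80 (x = -16 + 2*48 = -16 + 96 = 80)
(h + x)*(-19) = (21 + 80)*(-19) = 101*(-19) = -1919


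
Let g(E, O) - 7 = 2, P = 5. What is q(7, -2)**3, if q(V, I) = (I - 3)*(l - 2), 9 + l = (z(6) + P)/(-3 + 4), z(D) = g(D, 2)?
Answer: -3375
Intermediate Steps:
g(E, O) = 9 (g(E, O) = 7 + 2 = 9)
z(D) = 9
l = 5 (l = -9 + (9 + 5)/(-3 + 4) = -9 + 14/1 = -9 + 14*1 = -9 + 14 = 5)
q(V, I) = -9 + 3*I (q(V, I) = (I - 3)*(5 - 2) = (-3 + I)*3 = -9 + 3*I)
q(7, -2)**3 = (-9 + 3*(-2))**3 = (-9 - 6)**3 = (-15)**3 = -3375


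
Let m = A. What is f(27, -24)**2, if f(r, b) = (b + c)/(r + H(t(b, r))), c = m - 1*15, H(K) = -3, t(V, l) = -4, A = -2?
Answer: 1681/576 ≈ 2.9184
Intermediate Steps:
m = -2
c = -17 (c = -2 - 1*15 = -2 - 15 = -17)
f(r, b) = (-17 + b)/(-3 + r) (f(r, b) = (b - 17)/(r - 3) = (-17 + b)/(-3 + r))
f(27, -24)**2 = ((-17 - 24)/(-3 + 27))**2 = (-41/24)**2 = 1681/576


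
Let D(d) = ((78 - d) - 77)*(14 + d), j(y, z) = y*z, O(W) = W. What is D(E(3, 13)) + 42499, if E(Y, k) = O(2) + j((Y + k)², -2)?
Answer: -210957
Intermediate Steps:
E(Y, k) = 2 - 2*(Y + k)² (E(Y, k) = 2 + (Y + k)²*(-2) = 2 - 2*(Y + k)²)
D(d) = (1 - d)*(14 + d)
D(E(3, 13)) + 42499 = (14 - (2 - 2*(3 + 13)²)² - 13*(2 - 2*(3 + 13)²)) + 42499 = (14 - (2 - 2*16²)² - 13*(2 - 2*16²)) + 42499 = (14 - (2 - 2*256)² - 13*(2 - 2*256)) + 42499 = (14 - (2 - 512)² - 13*(2 - 512)) + 42499 = (14 - 1*(-510)² - 13*(-510)) + 42499 = (14 - 1*260100 + 6630) + 42499 = (14 - 260100 + 6630) + 42499 = -253456 + 42499 = -210957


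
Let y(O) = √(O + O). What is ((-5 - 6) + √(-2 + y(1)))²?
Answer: (11 - I*√(2 - √2))² ≈ 120.41 - 16.838*I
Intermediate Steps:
y(O) = √2*√O (y(O) = √(2*O) = √2*√O)
((-5 - 6) + √(-2 + y(1)))² = ((-5 - 6) + √(-2 + √2*√1))² = (-11 + √(-2 + √2*1))² = (-11 + √(-2 + √2))²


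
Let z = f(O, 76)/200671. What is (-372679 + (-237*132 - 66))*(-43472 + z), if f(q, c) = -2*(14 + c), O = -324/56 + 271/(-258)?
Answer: 3524575219894868/200671 ≈ 1.7564e+10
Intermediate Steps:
O = -6173/903 (O = -324*1/56 + 271*(-1/258) = -81/14 - 271/258 = -6173/903 ≈ -6.8361)
f(q, c) = -28 - 2*c
z = -180/200671 (z = (-28 - 2*76)/200671 = (-28 - 152)*(1/200671) = -180*1/200671 = -180/200671 ≈ -0.00089699)
(-372679 + (-237*132 - 66))*(-43472 + z) = (-372679 + (-237*132 - 66))*(-43472 - 180/200671) = (-372679 + (-31284 - 66))*(-8723569892/200671) = (-372679 - 31350)*(-8723569892/200671) = -404029*(-8723569892/200671) = 3524575219894868/200671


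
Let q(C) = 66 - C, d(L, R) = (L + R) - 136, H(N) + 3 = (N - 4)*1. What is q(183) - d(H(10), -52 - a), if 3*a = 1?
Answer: 205/3 ≈ 68.333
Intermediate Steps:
a = ⅓ (a = (⅓)*1 = ⅓ ≈ 0.33333)
H(N) = -7 + N (H(N) = -3 + (N - 4)*1 = -3 + (-4 + N)*1 = -3 + (-4 + N) = -7 + N)
d(L, R) = -136 + L + R
q(183) - d(H(10), -52 - a) = (66 - 1*183) - (-136 + (-7 + 10) + (-52 - 1*⅓)) = (66 - 183) - (-136 + 3 + (-52 - ⅓)) = -117 - (-136 + 3 - 157/3) = -117 - 1*(-556/3) = -117 + 556/3 = 205/3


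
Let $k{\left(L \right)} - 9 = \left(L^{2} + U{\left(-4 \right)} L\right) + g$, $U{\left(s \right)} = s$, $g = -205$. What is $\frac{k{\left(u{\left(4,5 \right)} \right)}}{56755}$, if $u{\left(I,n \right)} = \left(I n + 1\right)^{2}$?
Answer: $\frac{192521}{56755} \approx 3.3921$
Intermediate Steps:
$u{\left(I,n \right)} = \left(1 + I n\right)^{2}$
$k{\left(L \right)} = -196 + L^{2} - 4 L$ ($k{\left(L \right)} = 9 - \left(205 - L^{2} + 4 L\right) = -196 + L^{2} - 4 L$)
$\frac{k{\left(u{\left(4,5 \right)} \right)}}{56755} = \frac{-196 + \left(\left(1 + 4 \cdot 5\right)^{2}\right)^{2} - 4 \left(1 + 4 \cdot 5\right)^{2}}{56755} = \left(-196 + \left(\left(1 + 20\right)^{2}\right)^{2} - 4 \left(1 + 20\right)^{2}\right) \frac{1}{56755} = \left(-196 + \left(21^{2}\right)^{2} - 4 \cdot 21^{2}\right) \frac{1}{56755} = \left(-196 + 441^{2} - 1764\right) \frac{1}{56755} = \left(-196 + 194481 - 1764\right) \frac{1}{56755} = 192521 \cdot \frac{1}{56755} = \frac{192521}{56755}$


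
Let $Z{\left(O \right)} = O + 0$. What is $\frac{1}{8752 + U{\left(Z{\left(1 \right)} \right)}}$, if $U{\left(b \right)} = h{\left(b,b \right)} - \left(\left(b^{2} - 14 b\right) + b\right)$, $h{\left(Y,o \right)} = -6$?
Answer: $\frac{1}{8758} \approx 0.00011418$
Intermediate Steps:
$Z{\left(O \right)} = O$
$U{\left(b \right)} = -6 - b^{2} + 13 b$ ($U{\left(b \right)} = -6 - \left(\left(b^{2} - 14 b\right) + b\right) = -6 - \left(b^{2} - 13 b\right) = -6 - b^{2} + 13 b$)
$\frac{1}{8752 + U{\left(Z{\left(1 \right)} \right)}} = \frac{1}{8752 - -6} = \frac{1}{8752 + 6} = \frac{1}{8758}$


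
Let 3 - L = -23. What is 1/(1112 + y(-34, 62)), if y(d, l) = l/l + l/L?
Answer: 13/14500 ≈ 0.00089655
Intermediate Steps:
L = 26 (L = 3 - 1*(-23) = 3 + 23 = 26)
y(d, l) = 1 + l/26 (y(d, l) = l/l + l/26 = 1 + l*(1/26) = 1 + l/26)
1/(1112 + y(-34, 62)) = 1/(1112 + (1 + (1/26)*62)) = 1/(1112 + (1 + 31/13)) = 1/(1112 + 44/13) = 1/(14500/13) = 13/14500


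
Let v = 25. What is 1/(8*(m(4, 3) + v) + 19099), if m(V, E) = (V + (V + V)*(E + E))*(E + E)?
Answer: 1/21795 ≈ 4.5882e-5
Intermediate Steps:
m(V, E) = 2*E*(V + 4*E*V) (m(V, E) = (V + (2*V)*(2*E))*(2*E) = (V + 4*E*V)*(2*E) = 2*E*(V + 4*E*V))
1/(8*(m(4, 3) + v) + 19099) = 1/(8*(2*3*4*(1 + 4*3) + 25) + 19099) = 1/(8*(2*3*4*(1 + 12) + 25) + 19099) = 1/(8*(2*3*4*13 + 25) + 19099) = 1/(8*(312 + 25) + 19099) = 1/(8*337 + 19099) = 1/(2696 + 19099) = 1/21795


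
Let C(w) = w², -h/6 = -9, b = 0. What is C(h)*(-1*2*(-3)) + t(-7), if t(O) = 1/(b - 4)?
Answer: 69983/4 ≈ 17496.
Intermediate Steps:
h = 54 (h = -6*(-9) = 54)
t(O) = -¼ (t(O) = 1/(0 - 4) = 1/(-4) = -¼)
C(h)*(-1*2*(-3)) + t(-7) = 54²*(-1*2*(-3)) - ¼ = 2916*(-2*(-3)) - ¼ = 2916*6 - ¼ = 17496 - ¼ = 69983/4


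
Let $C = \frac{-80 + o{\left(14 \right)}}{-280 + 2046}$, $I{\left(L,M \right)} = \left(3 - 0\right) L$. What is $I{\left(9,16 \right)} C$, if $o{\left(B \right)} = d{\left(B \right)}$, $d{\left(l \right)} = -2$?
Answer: $- \frac{1107}{883} \approx -1.2537$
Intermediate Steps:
$o{\left(B \right)} = -2$
$I{\left(L,M \right)} = 3 L$ ($I{\left(L,M \right)} = \left(3 + 0\right) L = 3 L$)
$C = - \frac{41}{883}$ ($C = \frac{-80 - 2}{-280 + 2046} = - \frac{82}{1766} = \left(-82\right) \frac{1}{1766} = - \frac{41}{883} \approx -0.046433$)
$I{\left(9,16 \right)} C = 3 \cdot 9 \left(- \frac{41}{883}\right) = 27 \left(- \frac{41}{883}\right) = - \frac{1107}{883}$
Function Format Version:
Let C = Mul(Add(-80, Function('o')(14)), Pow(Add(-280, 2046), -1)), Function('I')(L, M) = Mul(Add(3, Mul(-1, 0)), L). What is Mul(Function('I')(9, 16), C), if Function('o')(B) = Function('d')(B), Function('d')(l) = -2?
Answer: Rational(-1107, 883) ≈ -1.2537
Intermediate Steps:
Function('o')(B) = -2
Function('I')(L, M) = Mul(3, L) (Function('I')(L, M) = Mul(Add(3, 0), L) = Mul(3, L))
C = Rational(-41, 883) (C = Mul(Add(-80, -2), Pow(Add(-280, 2046), -1)) = Mul(-82, Pow(1766, -1)) = Mul(-82, Rational(1, 1766)) = Rational(-41, 883) ≈ -0.046433)
Mul(Function('I')(9, 16), C) = Mul(Mul(3, 9), Rational(-41, 883)) = Mul(27, Rational(-41, 883)) = Rational(-1107, 883)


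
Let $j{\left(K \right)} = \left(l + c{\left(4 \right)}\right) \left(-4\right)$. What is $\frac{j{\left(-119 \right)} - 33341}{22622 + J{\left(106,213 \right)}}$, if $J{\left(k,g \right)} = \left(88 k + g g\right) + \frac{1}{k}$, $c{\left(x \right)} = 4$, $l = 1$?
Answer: $- \frac{3536266}{8195815} \approx -0.43147$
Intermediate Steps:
$J{\left(k,g \right)} = g^{2} + \frac{1}{k} + 88 k$ ($J{\left(k,g \right)} = \left(88 k + g^{2}\right) + \frac{1}{k} = \left(g^{2} + 88 k\right) + \frac{1}{k} = g^{2} + \frac{1}{k} + 88 k$)
$j{\left(K \right)} = -20$ ($j{\left(K \right)} = \left(1 + 4\right) \left(-4\right) = 5 \left(-4\right) = -20$)
$\frac{j{\left(-119 \right)} - 33341}{22622 + J{\left(106,213 \right)}} = \frac{-20 - 33341}{22622 + \left(213^{2} + \frac{1}{106} + 88 \cdot 106\right)} = - \frac{33361}{22622 + \left(45369 + \frac{1}{106} + 9328\right)} = - \frac{33361}{22622 + \frac{5797883}{106}} = - \frac{33361}{\frac{8195815}{106}} = \left(-33361\right) \frac{106}{8195815} = - \frac{3536266}{8195815}$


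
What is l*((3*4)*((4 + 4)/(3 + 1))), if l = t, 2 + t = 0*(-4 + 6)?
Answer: -48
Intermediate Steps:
t = -2 (t = -2 + 0*(-4 + 6) = -2 + 0*2 = -2 + 0 = -2)
l = -2
l*((3*4)*((4 + 4)/(3 + 1))) = -2*3*4*(4 + 4)/(3 + 1) = -24*8/4 = -24*8*(¼) = -24*2 = -2*24 = -48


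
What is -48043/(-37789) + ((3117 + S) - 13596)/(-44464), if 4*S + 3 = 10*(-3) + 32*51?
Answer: 10068274921/6721000384 ≈ 1.4980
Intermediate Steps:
S = 1599/4 (S = -3/4 + (10*(-3) + 32*51)/4 = -3/4 + (-30 + 1632)/4 = -3/4 + (1/4)*1602 = -3/4 + 801/2 = 1599/4 ≈ 399.75)
-48043/(-37789) + ((3117 + S) - 13596)/(-44464) = -48043/(-37789) + ((3117 + 1599/4) - 13596)/(-44464) = -48043*(-1/37789) + (14067/4 - 13596)*(-1/44464) = 48043/37789 - 40317/4*(-1/44464) = 48043/37789 + 40317/177856 = 10068274921/6721000384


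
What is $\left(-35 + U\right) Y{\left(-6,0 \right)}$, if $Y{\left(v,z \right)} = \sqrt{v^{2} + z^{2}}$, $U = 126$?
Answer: $546$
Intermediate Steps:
$\left(-35 + U\right) Y{\left(-6,0 \right)} = \left(-35 + 126\right) \sqrt{\left(-6\right)^{2} + 0^{2}} = 91 \sqrt{36 + 0} = 91 \sqrt{36} = 91 \cdot 6 = 546$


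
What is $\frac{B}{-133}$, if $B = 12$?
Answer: $- \frac{12}{133} \approx -0.090226$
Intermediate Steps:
$\frac{B}{-133} = \frac{12}{-133} = 12 \left(- \frac{1}{133}\right) = - \frac{12}{133}$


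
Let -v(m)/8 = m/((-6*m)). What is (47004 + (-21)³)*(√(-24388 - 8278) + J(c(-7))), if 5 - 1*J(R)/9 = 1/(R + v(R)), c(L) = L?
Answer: 29892456/17 + 37743*I*√32666 ≈ 1.7584e+6 + 6.8216e+6*I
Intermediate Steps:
v(m) = 4/3 (v(m) = -8*m/((-6*m)) = -8*m*(-1/(6*m)) = -8*(-⅙) = 4/3)
J(R) = 45 - 9/(4/3 + R) (J(R) = 45 - 9/(R + 4/3) = 45 - 9/(4/3 + R))
(47004 + (-21)³)*(√(-24388 - 8278) + J(c(-7))) = (47004 + (-21)³)*(√(-24388 - 8278) + 9*(17 + 15*(-7))/(4 + 3*(-7))) = (47004 - 9261)*(√(-32666) + 9*(17 - 105)/(4 - 21)) = 37743*(I*√32666 + 9*(-88)/(-17)) = 37743*(I*√32666 + 9*(-1/17)*(-88)) = 37743*(I*√32666 + 792/17) = 37743*(792/17 + I*√32666) = 29892456/17 + 37743*I*√32666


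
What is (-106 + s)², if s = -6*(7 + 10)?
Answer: 43264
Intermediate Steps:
s = -102 (s = -6*17 = -102)
(-106 + s)² = (-106 - 102)² = (-208)² = 43264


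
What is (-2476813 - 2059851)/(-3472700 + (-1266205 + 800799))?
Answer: 2268332/1969053 ≈ 1.1520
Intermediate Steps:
(-2476813 - 2059851)/(-3472700 + (-1266205 + 800799)) = -4536664/(-3472700 - 465406) = -4536664/(-3938106) = -4536664*(-1/3938106) = 2268332/1969053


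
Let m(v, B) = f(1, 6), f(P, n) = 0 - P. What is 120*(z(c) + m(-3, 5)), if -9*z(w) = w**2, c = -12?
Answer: -2040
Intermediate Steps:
f(P, n) = -P
m(v, B) = -1 (m(v, B) = -1*1 = -1)
z(w) = -w**2/9
120*(z(c) + m(-3, 5)) = 120*(-1/9*(-12)**2 - 1) = 120*(-1/9*144 - 1) = 120*(-16 - 1) = 120*(-17) = -2040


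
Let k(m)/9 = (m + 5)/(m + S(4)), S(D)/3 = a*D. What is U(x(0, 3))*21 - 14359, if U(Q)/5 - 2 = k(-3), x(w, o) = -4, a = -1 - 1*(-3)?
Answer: -14059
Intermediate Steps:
a = 2 (a = -1 + 3 = 2)
S(D) = 6*D (S(D) = 3*(2*D) = 6*D)
k(m) = 9*(5 + m)/(24 + m) (k(m) = 9*((m + 5)/(m + 6*4)) = 9*((5 + m)/(m + 24)) = 9*((5 + m)/(24 + m)) = 9*(5 + m)/(24 + m))
U(Q) = 100/7 (U(Q) = 10 + 5*(9*(5 - 3)/(24 - 3)) = 10 + 5*(9*2/21) = 10 + 5*(9*(1/21)*2) = 10 + 5*(6/7) = 10 + 30/7 = 100/7)
U(x(0, 3))*21 - 14359 = (100/7)*21 - 14359 = 300 - 14359 = -14059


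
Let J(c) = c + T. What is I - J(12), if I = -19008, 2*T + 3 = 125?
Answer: -19081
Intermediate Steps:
T = 61 (T = -3/2 + (1/2)*125 = -3/2 + 125/2 = 61)
J(c) = 61 + c (J(c) = c + 61 = 61 + c)
I - J(12) = -19008 - (61 + 12) = -19008 - 1*73 = -19008 - 73 = -19081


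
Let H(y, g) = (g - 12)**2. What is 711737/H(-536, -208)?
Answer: 711737/48400 ≈ 14.705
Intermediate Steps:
H(y, g) = (-12 + g)**2
711737/H(-536, -208) = 711737/((-12 - 208)**2) = 711737/((-220)**2) = 711737/48400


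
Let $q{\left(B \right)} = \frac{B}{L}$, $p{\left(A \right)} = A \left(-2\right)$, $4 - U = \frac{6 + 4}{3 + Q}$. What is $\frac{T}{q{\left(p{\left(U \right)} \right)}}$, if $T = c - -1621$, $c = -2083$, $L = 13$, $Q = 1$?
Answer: $2002$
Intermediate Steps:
$U = \frac{3}{2}$ ($U = 4 - \frac{6 + 4}{3 + 1} = 4 - \frac{10}{4} = 4 - 10 \cdot \frac{1}{4} = 4 - \frac{5}{2} = \frac{3}{2} \approx 1.5$)
$p{\left(A \right)} = - 2 A$
$q{\left(B \right)} = \frac{B}{13}$
$T = -462$ ($T = -2083 - -1621 = -2083 + 1621 = -462$)
$\frac{T}{q{\left(p{\left(U \right)} \right)}} = - \frac{462}{\frac{1}{13} \left(\left(-2\right) \frac{3}{2}\right)} = - \frac{462}{\frac{1}{13} \left(-3\right)} = - \frac{462}{- \frac{3}{13}} = \left(-462\right) \left(- \frac{13}{3}\right) = 2002$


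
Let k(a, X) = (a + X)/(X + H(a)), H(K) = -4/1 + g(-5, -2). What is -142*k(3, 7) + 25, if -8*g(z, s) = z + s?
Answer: -10585/31 ≈ -341.45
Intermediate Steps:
g(z, s) = -s/8 - z/8 (g(z, s) = -(z + s)/8 = -(s + z)/8 = -s/8 - z/8)
H(K) = -25/8 (H(K) = -4/1 + (-⅛*(-2) - ⅛*(-5)) = -4*1 + (¼ + 5/8) = -4 + 7/8 = -25/8)
k(a, X) = (X + a)/(-25/8 + X) (k(a, X) = (a + X)/(X - 25/8) = (X + a)/(-25/8 + X))
-142*k(3, 7) + 25 = -1136*(7 + 3)/(-25 + 8*7) + 25 = -1136*10/(-25 + 56) + 25 = -1136*10/31 + 25 = -142*80/31 + 25 = -11360/31 + 25 = -10585/31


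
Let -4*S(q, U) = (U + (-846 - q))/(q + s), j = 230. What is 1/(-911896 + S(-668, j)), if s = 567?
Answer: -101/92101483 ≈ -1.0966e-6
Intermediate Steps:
S(q, U) = -(-846 + U - q)/(4*(567 + q)) (S(q, U) = -(U + (-846 - q))/(4*(q + 567)) = -(-846 + U - q)/(4*(567 + q)))
1/(-911896 + S(-668, j)) = 1/(-911896 + (846 - 668 - 1*230)/(4*(567 - 668))) = 1/(-911896 + (1/4)*(846 - 668 - 230)/(-101)) = 1/(-911896 + (1/4)*(-1/101)*(-52)) = 1/(-911896 + 13/101) = 1/(-92101483/101) = -101/92101483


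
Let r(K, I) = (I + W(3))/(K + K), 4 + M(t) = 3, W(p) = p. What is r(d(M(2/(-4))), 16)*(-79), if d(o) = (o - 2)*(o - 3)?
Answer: -1501/24 ≈ -62.542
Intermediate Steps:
M(t) = -1 (M(t) = -4 + 3 = -1)
d(o) = (-3 + o)*(-2 + o) (d(o) = (-2 + o)*(-3 + o) = (-3 + o)*(-2 + o))
r(K, I) = (3 + I)/(2*K) (r(K, I) = (I + 3)/(K + K) = (3 + I)/((2*K)) = (3 + I)*(1/(2*K)) = (3 + I)/(2*K))
r(d(M(2/(-4))), 16)*(-79) = ((3 + 16)/(2*(6 + (-1)² - 5*(-1))))*(-79) = ((½)*19/(6 + 1 + 5))*(-79) = ((½)*19/12)*(-79) = ((½)*(1/12)*19)*(-79) = (19/24)*(-79) = -1501/24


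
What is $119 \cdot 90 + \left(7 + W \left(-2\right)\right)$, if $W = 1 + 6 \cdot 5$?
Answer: $10655$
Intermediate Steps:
$W = 31$ ($W = 1 + 30 = 31$)
$119 \cdot 90 + \left(7 + W \left(-2\right)\right) = 119 \cdot 90 + \left(7 + 31 \left(-2\right)\right) = 10710 + \left(7 - 62\right) = 10710 - 55 = 10655$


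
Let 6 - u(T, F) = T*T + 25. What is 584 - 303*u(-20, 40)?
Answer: 127541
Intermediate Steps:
u(T, F) = -19 - T² (u(T, F) = 6 - (T*T + 25) = 6 - (T² + 25) = 6 - (25 + T²) = 6 + (-25 - T²) = -19 - T²)
584 - 303*u(-20, 40) = 584 - 303*(-19 - 1*(-20)²) = 584 - 303*(-19 - 1*400) = 584 - 303*(-19 - 400) = 584 - 303*(-419) = 584 + 126957 = 127541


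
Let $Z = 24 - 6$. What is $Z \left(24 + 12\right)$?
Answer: $648$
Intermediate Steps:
$Z = 18$
$Z \left(24 + 12\right) = 18 \left(24 + 12\right) = 18 \cdot 36 = 648$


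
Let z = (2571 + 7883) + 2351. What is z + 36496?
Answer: 49301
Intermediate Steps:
z = 12805 (z = 10454 + 2351 = 12805)
z + 36496 = 12805 + 36496 = 49301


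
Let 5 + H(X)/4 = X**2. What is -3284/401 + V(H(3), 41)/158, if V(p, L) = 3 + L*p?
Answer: -254613/63358 ≈ -4.0186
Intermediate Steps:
H(X) = -20 + 4*X**2
-3284/401 + V(H(3), 41)/158 = -3284/401 + (3 + 41*(-20 + 4*3**2))/158 = -3284*1/401 + (3 + 41*(-20 + 4*9))*(1/158) = -3284/401 + (3 + 41*(-20 + 36))*(1/158) = -3284/401 + (3 + 41*16)*(1/158) = -3284/401 + (3 + 656)*(1/158) = -3284/401 + 659*(1/158) = -3284/401 + 659/158 = -254613/63358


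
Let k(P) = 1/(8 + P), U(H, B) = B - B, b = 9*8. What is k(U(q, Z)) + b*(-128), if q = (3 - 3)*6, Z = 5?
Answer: -73727/8 ≈ -9215.9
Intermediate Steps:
q = 0 (q = 0*6 = 0)
b = 72
U(H, B) = 0
k(U(q, Z)) + b*(-128) = 1/(8 + 0) + 72*(-128) = 1/8 - 9216 = -73727/8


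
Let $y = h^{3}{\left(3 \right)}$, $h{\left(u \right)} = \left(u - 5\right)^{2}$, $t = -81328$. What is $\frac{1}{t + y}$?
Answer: $- \frac{1}{81264} \approx -1.2306 \cdot 10^{-5}$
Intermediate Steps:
$h{\left(u \right)} = \left(-5 + u\right)^{2}$
$y = 64$ ($y = \left(\left(-5 + 3\right)^{2}\right)^{3} = \left(\left(-2\right)^{2}\right)^{3} = 4^{3} = 64$)
$\frac{1}{t + y} = \frac{1}{-81328 + 64} = \frac{1}{-81264} = - \frac{1}{81264}$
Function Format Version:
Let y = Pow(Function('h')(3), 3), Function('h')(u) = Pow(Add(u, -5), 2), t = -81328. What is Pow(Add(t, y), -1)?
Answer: Rational(-1, 81264) ≈ -1.2306e-5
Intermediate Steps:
Function('h')(u) = Pow(Add(-5, u), 2)
y = 64 (y = Pow(Pow(Add(-5, 3), 2), 3) = Pow(Pow(-2, 2), 3) = Pow(4, 3) = 64)
Pow(Add(t, y), -1) = Pow(Add(-81328, 64), -1) = Pow(-81264, -1) = Rational(-1, 81264)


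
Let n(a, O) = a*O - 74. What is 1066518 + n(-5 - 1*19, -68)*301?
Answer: 1535476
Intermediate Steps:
n(a, O) = -74 + O*a (n(a, O) = O*a - 74 = -74 + O*a)
1066518 + n(-5 - 1*19, -68)*301 = 1066518 + (-74 - 68*(-5 - 1*19))*301 = 1066518 + (-74 - 68*(-5 - 19))*301 = 1066518 + (-74 - 68*(-24))*301 = 1066518 + (-74 + 1632)*301 = 1066518 + 1558*301 = 1066518 + 468958 = 1535476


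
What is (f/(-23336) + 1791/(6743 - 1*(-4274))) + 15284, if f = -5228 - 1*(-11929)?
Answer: 3929372980067/257092712 ≈ 15284.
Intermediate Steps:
f = 6701 (f = -5228 + 11929 = 6701)
(f/(-23336) + 1791/(6743 - 1*(-4274))) + 15284 = (6701/(-23336) + 1791/(6743 - 1*(-4274))) + 15284 = (6701*(-1/23336) + 1791/(6743 + 4274)) + 15284 = (-6701/23336 + 1791/11017) + 15284 = -32030141/257092712 + 15284 = 3929372980067/257092712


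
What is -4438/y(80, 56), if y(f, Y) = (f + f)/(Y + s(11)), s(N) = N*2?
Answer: -86541/40 ≈ -2163.5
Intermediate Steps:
s(N) = 2*N
y(f, Y) = 2*f/(22 + Y) (y(f, Y) = (f + f)/(Y + 2*11) = (2*f)/(Y + 22) = (2*f)/(22 + Y) = 2*f/(22 + Y))
-4438/y(80, 56) = -4438/(2*80/(22 + 56)) = -4438/(2*80/78) = -4438/(2*80*(1/78)) = -4438/80/39 = -4438*39/80 = -86541/40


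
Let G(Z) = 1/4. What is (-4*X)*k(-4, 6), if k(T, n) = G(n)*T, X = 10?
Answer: 40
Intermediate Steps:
G(Z) = ¼
k(T, n) = T/4
(-4*X)*k(-4, 6) = (-4*10)*((¼)*(-4)) = -40*(-1) = 40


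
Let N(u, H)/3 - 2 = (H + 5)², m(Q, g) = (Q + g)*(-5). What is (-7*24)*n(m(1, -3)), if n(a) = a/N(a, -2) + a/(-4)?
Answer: 4060/11 ≈ 369.09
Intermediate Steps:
m(Q, g) = -5*Q - 5*g
N(u, H) = 6 + 3*(5 + H)² (N(u, H) = 6 + 3*(H + 5)² = 6 + 3*(5 + H)²)
n(a) = -29*a/132 (n(a) = a/(6 + 3*(5 - 2)²) + a/(-4) = a/(6 + 3*3²) + a*(-¼) = a/(6 + 3*9) - a/4 = a/(6 + 27) - a/4 = a/33 - a/4 = -29*a/132)
(-7*24)*n(m(1, -3)) = (-7*24)*(-29*(-5*1 - 5*(-3))/132) = -(-406)*(-5 + 15)/11 = -(-406)*10/11 = -168*(-145/66) = 4060/11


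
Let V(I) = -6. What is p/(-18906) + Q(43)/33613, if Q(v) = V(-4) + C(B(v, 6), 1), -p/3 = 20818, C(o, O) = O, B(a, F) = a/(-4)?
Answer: 349861962/105914563 ≈ 3.3032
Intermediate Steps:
B(a, F) = -a/4 (B(a, F) = a*(-¼) = -a/4)
p = -62454 (p = -3*20818 = -62454)
Q(v) = -5 (Q(v) = -6 + 1 = -5)
p/(-18906) + Q(43)/33613 = -62454/(-18906) - 5/33613 = -62454*(-1/18906) - 5*1/33613 = 10409/3151 - 5/33613 = 349861962/105914563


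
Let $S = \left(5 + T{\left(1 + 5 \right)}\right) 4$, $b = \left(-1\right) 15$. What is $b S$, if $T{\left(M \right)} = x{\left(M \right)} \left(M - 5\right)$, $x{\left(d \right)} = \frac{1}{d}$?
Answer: $-310$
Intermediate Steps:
$b = -15$
$T{\left(M \right)} = \frac{-5 + M}{M}$ ($T{\left(M \right)} = \frac{M - 5}{M} = \frac{-5 + M}{M}$)
$S = \frac{62}{3}$ ($S = \left(5 + \frac{-5 + \left(1 + 5\right)}{1 + 5}\right) 4 = \left(5 + \frac{-5 + 6}{6}\right) 4 = \left(5 + \frac{1}{6} \cdot 1\right) 4 = \left(5 + \frac{1}{6}\right) 4 = \frac{31}{6} \cdot 4 = \frac{62}{3} \approx 20.667$)
$b S = \left(-15\right) \frac{62}{3} = -310$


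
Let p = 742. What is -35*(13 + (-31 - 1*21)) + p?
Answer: 2107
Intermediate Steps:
-35*(13 + (-31 - 1*21)) + p = -35*(13 + (-31 - 1*21)) + 742 = -35*(13 + (-31 - 21)) + 742 = -35*(13 - 52) + 742 = -35*(-39) + 742 = 1365 + 742 = 2107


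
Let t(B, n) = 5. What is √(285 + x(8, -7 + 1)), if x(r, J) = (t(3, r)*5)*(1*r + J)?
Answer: √335 ≈ 18.303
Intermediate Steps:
x(r, J) = 25*J + 25*r (x(r, J) = (5*5)*(1*r + J) = 25*(r + J) = 25*(J + r) = 25*J + 25*r)
√(285 + x(8, -7 + 1)) = √(285 + (25*(-7 + 1) + 25*8)) = √(285 + (25*(-6) + 200)) = √(285 + (-150 + 200)) = √(285 + 50) = √335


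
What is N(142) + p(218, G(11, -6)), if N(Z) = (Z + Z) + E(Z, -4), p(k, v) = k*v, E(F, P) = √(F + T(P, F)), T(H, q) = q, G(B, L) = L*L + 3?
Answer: 8786 + 2*√71 ≈ 8802.9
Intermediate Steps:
G(B, L) = 3 + L² (G(B, L) = L² + 3 = 3 + L²)
E(F, P) = √2*√F (E(F, P) = √(F + F) = √(2*F) = √2*√F)
N(Z) = 2*Z + √2*√Z (N(Z) = (Z + Z) + √2*√Z = 2*Z + √2*√Z)
N(142) + p(218, G(11, -6)) = (2*142 + √2*√142) + 218*(3 + (-6)²) = (284 + 2*√71) + 218*(3 + 36) = (284 + 2*√71) + 218*39 = (284 + 2*√71) + 8502 = 8786 + 2*√71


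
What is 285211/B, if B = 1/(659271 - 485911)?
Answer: 49444178960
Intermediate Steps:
B = 1/173360 ≈ 5.7683e-6
285211/B = 285211/(1/173360) = 285211*173360 = 49444178960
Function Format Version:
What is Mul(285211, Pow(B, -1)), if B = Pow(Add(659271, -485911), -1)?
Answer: 49444178960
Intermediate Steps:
B = Rational(1, 173360) (B = Pow(173360, -1) = Rational(1, 173360) ≈ 5.7683e-6)
Mul(285211, Pow(B, -1)) = Mul(285211, Pow(Rational(1, 173360), -1)) = Mul(285211, 173360) = 49444178960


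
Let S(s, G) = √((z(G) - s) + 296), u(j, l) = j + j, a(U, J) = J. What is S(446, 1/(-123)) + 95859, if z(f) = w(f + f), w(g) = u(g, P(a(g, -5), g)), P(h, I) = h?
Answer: 95859 + I*√2269842/123 ≈ 95859.0 + 12.249*I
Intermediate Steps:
u(j, l) = 2*j
w(g) = 2*g
z(f) = 4*f (z(f) = 2*(f + f) = 2*(2*f) = 4*f)
S(s, G) = √(296 - s + 4*G) (S(s, G) = √((4*G - s) + 296) = √((-s + 4*G) + 296) = √(296 - s + 4*G))
S(446, 1/(-123)) + 95859 = √(296 - 1*446 + 4/(-123)) + 95859 = √(296 - 446 + 4*(-1/123)) + 95859 = √(296 - 446 - 4/123) + 95859 = √(-18454/123) + 95859 = I*√2269842/123 + 95859 = 95859 + I*√2269842/123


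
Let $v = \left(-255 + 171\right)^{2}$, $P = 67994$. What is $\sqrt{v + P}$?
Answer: $5 \sqrt{3002} \approx 273.95$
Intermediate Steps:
$v = 7056$ ($v = \left(-84\right)^{2} = 7056$)
$\sqrt{v + P} = \sqrt{7056 + 67994} = \sqrt{75050} = 5 \sqrt{3002}$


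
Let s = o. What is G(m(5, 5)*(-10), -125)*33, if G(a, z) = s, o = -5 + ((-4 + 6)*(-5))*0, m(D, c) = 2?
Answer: -165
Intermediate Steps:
o = -5 (o = -5 + (2*(-5))*0 = -5 - 10*0 = -5 + 0 = -5)
s = -5
G(a, z) = -5
G(m(5, 5)*(-10), -125)*33 = -5*33 = -165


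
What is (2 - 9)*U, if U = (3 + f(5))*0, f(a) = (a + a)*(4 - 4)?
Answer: 0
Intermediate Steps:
f(a) = 0 (f(a) = (2*a)*0 = 0)
U = 0 (U = (3 + 0)*0 = 3*0 = 0)
(2 - 9)*U = (2 - 9)*0 = -7*0 = 0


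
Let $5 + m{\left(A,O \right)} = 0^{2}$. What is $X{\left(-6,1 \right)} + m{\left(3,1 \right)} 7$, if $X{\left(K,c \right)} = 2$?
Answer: $-33$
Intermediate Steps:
$m{\left(A,O \right)} = -5$ ($m{\left(A,O \right)} = -5 + 0^{2} = -5 + 0 = -5$)
$X{\left(-6,1 \right)} + m{\left(3,1 \right)} 7 = 2 - 35 = -33$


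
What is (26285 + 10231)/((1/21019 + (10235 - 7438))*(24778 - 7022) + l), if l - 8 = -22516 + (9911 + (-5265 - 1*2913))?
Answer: 767529804/1043441127139 ≈ 0.00073558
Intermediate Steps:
l = -20775 (l = 8 + (-22516 + (9911 + (-5265 - 1*2913))) = 8 + (-22516 + (9911 + (-5265 - 2913))) = 8 + (-22516 + (9911 - 8178)) = 8 + (-22516 + 1733) = 8 - 20783 = -20775)
(26285 + 10231)/((1/21019 + (10235 - 7438))*(24778 - 7022) + l) = (26285 + 10231)/((1/21019 + (10235 - 7438))*(24778 - 7022) - 20775) = 36516/((1/21019 + 2797)*17756 - 20775) = 36516/((58790144/21019)*17756 - 20775) = 36516/(1043877796864/21019 - 20775) = 36516/(1043441127139/21019) = 36516*(21019/1043441127139) = 767529804/1043441127139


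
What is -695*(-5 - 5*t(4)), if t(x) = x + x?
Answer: 31275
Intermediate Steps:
t(x) = 2*x
-695*(-5 - 5*t(4)) = -695*(-5 - 10*4) = -695*(-5 - 5*8) = -695*(-5 - 40) = -695*(-45) = 31275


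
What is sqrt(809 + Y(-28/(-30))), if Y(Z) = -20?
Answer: sqrt(789) ≈ 28.089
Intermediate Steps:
sqrt(809 + Y(-28/(-30))) = sqrt(809 - 20) = sqrt(789)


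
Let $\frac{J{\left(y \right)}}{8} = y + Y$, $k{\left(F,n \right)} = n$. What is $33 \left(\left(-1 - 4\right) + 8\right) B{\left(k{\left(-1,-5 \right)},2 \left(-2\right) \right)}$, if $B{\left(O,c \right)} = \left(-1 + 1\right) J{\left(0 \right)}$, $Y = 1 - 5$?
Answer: $0$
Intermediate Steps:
$Y = -4$ ($Y = 1 - 5 = -4$)
$J{\left(y \right)} = -32 + 8 y$ ($J{\left(y \right)} = 8 \left(y - 4\right) = 8 \left(-4 + y\right) = -32 + 8 y$)
$B{\left(O,c \right)} = 0$ ($B{\left(O,c \right)} = \left(-1 + 1\right) \left(-32 + 8 \cdot 0\right) = 0 \left(-32 + 0\right) = 0 \left(-32\right) = 0$)
$33 \left(\left(-1 - 4\right) + 8\right) B{\left(k{\left(-1,-5 \right)},2 \left(-2\right) \right)} = 33 \left(\left(-1 - 4\right) + 8\right) 0 = 33 \left(-5 + 8\right) 0 = 33 \cdot 3 \cdot 0 = 99 \cdot 0 = 0$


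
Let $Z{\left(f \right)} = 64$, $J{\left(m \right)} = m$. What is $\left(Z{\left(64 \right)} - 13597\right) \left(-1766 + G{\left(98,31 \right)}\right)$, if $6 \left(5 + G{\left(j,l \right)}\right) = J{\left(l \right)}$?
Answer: $\frac{47794045}{2} \approx 2.3897 \cdot 10^{7}$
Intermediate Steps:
$G{\left(j,l \right)} = -5 + \frac{l}{6}$
$\left(Z{\left(64 \right)} - 13597\right) \left(-1766 + G{\left(98,31 \right)}\right) = \left(64 - 13597\right) \left(-1766 + \left(-5 + \frac{1}{6} \cdot 31\right)\right) = - 13533 \left(-1766 + \left(-5 + \frac{31}{6}\right)\right) = - 13533 \left(-1766 + \frac{1}{6}\right) = \left(-13533\right) \left(- \frac{10595}{6}\right) = \frac{47794045}{2}$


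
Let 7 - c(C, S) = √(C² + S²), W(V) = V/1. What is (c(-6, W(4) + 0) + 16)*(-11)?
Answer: -253 + 22*√13 ≈ -173.68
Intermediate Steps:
W(V) = V (W(V) = V*1 = V)
c(C, S) = 7 - √(C² + S²)
(c(-6, W(4) + 0) + 16)*(-11) = ((7 - √((-6)² + (4 + 0)²)) + 16)*(-11) = ((7 - √(36 + 4²)) + 16)*(-11) = ((7 - √(36 + 16)) + 16)*(-11) = ((7 - √52) + 16)*(-11) = ((7 - 2*√13) + 16)*(-11) = (23 - 2*√13)*(-11) = -253 + 22*√13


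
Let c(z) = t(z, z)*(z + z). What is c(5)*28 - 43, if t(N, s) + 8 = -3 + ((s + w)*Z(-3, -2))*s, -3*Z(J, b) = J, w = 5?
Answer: 10877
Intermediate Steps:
Z(J, b) = -J/3
t(N, s) = -11 + s*(5 + s) (t(N, s) = -8 + (-3 + ((s + 5)*(-1/3*(-3)))*s) = -8 + (-3 + ((5 + s)*1)*s) = -8 + (-3 + (5 + s)*s) = -8 + (-3 + s*(5 + s)) = -11 + s*(5 + s))
c(z) = 2*z*(-11 + z**2 + 5*z) (c(z) = (-11 + z**2 + 5*z)*(z + z) = (-11 + z**2 + 5*z)*(2*z) = 2*z*(-11 + z**2 + 5*z))
c(5)*28 - 43 = (2*5*(-11 + 5**2 + 5*5))*28 - 43 = (2*5*(-11 + 25 + 25))*28 - 43 = (2*5*39)*28 - 43 = 390*28 - 43 = 10920 - 43 = 10877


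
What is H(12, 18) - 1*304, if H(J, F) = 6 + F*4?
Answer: -226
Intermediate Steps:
H(J, F) = 6 + 4*F
H(12, 18) - 1*304 = (6 + 4*18) - 1*304 = (6 + 72) - 304 = 78 - 304 = -226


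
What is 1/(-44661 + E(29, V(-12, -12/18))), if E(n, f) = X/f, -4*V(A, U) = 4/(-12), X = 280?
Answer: -1/41301 ≈ -2.4212e-5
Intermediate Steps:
V(A, U) = 1/12 (V(A, U) = -1/(-12) = -(-1)/12 = -¼*(-⅓) = 1/12)
E(n, f) = 280/f
1/(-44661 + E(29, V(-12, -12/18))) = 1/(-44661 + 280/(1/12)) = 1/(-44661 + 280*12) = 1/(-44661 + 3360) = 1/(-41301) = -1/41301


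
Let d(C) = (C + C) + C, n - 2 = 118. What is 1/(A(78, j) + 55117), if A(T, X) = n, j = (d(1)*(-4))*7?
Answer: 1/55237 ≈ 1.8104e-5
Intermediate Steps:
n = 120 (n = 2 + 118 = 120)
d(C) = 3*C (d(C) = 2*C + C = 3*C)
j = -84 (j = ((3*1)*(-4))*7 = (3*(-4))*7 = -12*7 = -84)
A(T, X) = 120
1/(A(78, j) + 55117) = 1/(120 + 55117) = 1/55237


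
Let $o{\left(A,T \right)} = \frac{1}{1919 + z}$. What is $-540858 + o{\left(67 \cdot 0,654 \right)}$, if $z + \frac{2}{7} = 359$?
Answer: $- \frac{8623439945}{15944} \approx -5.4086 \cdot 10^{5}$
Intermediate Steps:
$z = \frac{2511}{7}$ ($z = - \frac{2}{7} + 359 = \frac{2511}{7} \approx 358.71$)
$o{\left(A,T \right)} = \frac{7}{15944}$ ($o{\left(A,T \right)} = \frac{1}{1919 + \frac{2511}{7}} = \frac{1}{\frac{15944}{7}} = \frac{7}{15944}$)
$-540858 + o{\left(67 \cdot 0,654 \right)} = -540858 + \frac{7}{15944} = - \frac{8623439945}{15944}$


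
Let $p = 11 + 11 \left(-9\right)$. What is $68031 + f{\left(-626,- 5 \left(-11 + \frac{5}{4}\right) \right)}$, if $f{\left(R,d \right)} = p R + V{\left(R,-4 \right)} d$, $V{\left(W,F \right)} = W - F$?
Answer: $\frac{185593}{2} \approx 92797.0$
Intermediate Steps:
$p = -88$ ($p = 11 - 99 = -88$)
$f{\left(R,d \right)} = - 88 R + d \left(4 + R\right)$ ($f{\left(R,d \right)} = - 88 R + \left(R - -4\right) d = - 88 R + \left(R + 4\right) d = - 88 R + \left(4 + R\right) d = - 88 R + d \left(4 + R\right)$)
$68031 + f{\left(-626,- 5 \left(-11 + \frac{5}{4}\right) \right)} = 68031 + \left(\left(-88\right) \left(-626\right) + - 5 \left(-11 + \frac{5}{4}\right) \left(4 - 626\right)\right) = 68031 + \left(55088 + - 5 \left(-11 + 5 \cdot \frac{1}{4}\right) \left(-622\right)\right) = 68031 + \left(55088 + - 5 \left(-11 + \frac{5}{4}\right) \left(-622\right)\right) = 68031 + \left(55088 + \left(-5\right) \left(- \frac{39}{4}\right) \left(-622\right)\right) = 68031 + \left(55088 + \frac{195}{4} \left(-622\right)\right) = 68031 + \left(55088 - \frac{60645}{2}\right) = 68031 + \frac{49531}{2} = \frac{185593}{2}$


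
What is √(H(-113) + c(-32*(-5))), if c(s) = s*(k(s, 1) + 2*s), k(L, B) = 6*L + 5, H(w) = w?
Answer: √205487 ≈ 453.31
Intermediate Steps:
k(L, B) = 5 + 6*L
c(s) = s*(5 + 8*s) (c(s) = s*((5 + 6*s) + 2*s) = s*(5 + 8*s))
√(H(-113) + c(-32*(-5))) = √(-113 + (-32*(-5))*(5 + 8*(-32*(-5)))) = √(-113 + 160*(5 + 8*160)) = √(-113 + 160*(5 + 1280)) = √(-113 + 160*1285) = √(-113 + 205600) = √205487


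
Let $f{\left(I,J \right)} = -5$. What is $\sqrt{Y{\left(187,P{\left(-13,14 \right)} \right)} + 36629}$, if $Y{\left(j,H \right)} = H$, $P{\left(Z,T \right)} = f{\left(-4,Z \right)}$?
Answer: $4 \sqrt{2289} \approx 191.37$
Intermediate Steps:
$P{\left(Z,T \right)} = -5$
$\sqrt{Y{\left(187,P{\left(-13,14 \right)} \right)} + 36629} = \sqrt{-5 + 36629} = \sqrt{36624} = 4 \sqrt{2289}$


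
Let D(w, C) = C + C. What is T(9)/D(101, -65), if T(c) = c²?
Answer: -81/130 ≈ -0.62308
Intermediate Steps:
D(w, C) = 2*C
T(9)/D(101, -65) = 9²/((2*(-65))) = 81/(-130) = 81*(-1/130) = -81/130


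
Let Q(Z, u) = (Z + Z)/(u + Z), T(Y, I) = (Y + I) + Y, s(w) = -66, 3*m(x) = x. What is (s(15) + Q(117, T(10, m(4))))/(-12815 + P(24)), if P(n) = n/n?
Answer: 13344/2658905 ≈ 0.0050186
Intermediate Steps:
m(x) = x/3
P(n) = 1
T(Y, I) = I + 2*Y (T(Y, I) = (I + Y) + Y = I + 2*Y)
Q(Z, u) = 2*Z/(Z + u) (Q(Z, u) = (2*Z)/(Z + u) = 2*Z/(Z + u))
(s(15) + Q(117, T(10, m(4))))/(-12815 + P(24)) = (-66 + 2*117/(117 + ((1/3)*4 + 2*10)))/(-12815 + 1) = (-66 + 2*117/(117 + (4/3 + 20)))/(-12814) = (-66 + 2*117/(117 + 64/3))*(-1/12814) = (-66 + 2*117/(415/3))*(-1/12814) = (-66 + 2*117*(3/415))*(-1/12814) = (-66 + 702/415)*(-1/12814) = -26688/415*(-1/12814) = 13344/2658905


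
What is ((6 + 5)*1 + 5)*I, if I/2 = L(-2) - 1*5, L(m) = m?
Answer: -224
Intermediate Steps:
I = -14 (I = 2*(-2 - 1*5) = 2*(-2 - 5) = 2*(-7) = -14)
((6 + 5)*1 + 5)*I = ((6 + 5)*1 + 5)*(-14) = (11*1 + 5)*(-14) = (11 + 5)*(-14) = 16*(-14) = -224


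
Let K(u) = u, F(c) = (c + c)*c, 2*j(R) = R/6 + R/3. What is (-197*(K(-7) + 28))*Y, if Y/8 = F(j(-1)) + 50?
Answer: -1658937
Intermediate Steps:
j(R) = R/4 (j(R) = (R/6 + R/3)/2 = (R/2)/2 = R/4)
F(c) = 2*c**2 (F(c) = (2*c)*c = 2*c**2)
Y = 401 (Y = 8*(2*((1/4)*(-1))**2 + 50) = 8*(2*(-1/4)**2 + 50) = 8*(2*(1/16) + 50) = 8*(1/8 + 50) = 8*(401/8) = 401)
(-197*(K(-7) + 28))*Y = -197*(-7 + 28)*401 = -197*21*401 = -4137*401 = -1658937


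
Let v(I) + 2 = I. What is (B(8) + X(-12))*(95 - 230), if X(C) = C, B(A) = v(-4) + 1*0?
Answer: 2430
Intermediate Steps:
v(I) = -2 + I
B(A) = -6 (B(A) = (-2 - 4) + 1*0 = -6 + 0 = -6)
(B(8) + X(-12))*(95 - 230) = (-6 - 12)*(95 - 230) = -18*(-135) = 2430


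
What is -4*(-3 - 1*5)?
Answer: 32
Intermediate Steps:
-4*(-3 - 1*5) = -4*(-3 - 5) = -4*(-8) = 32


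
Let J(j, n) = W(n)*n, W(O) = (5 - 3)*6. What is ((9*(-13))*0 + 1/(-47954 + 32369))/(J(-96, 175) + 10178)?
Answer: -1/191352630 ≈ -5.2260e-9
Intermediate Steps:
W(O) = 12 (W(O) = 2*6 = 12)
J(j, n) = 12*n
((9*(-13))*0 + 1/(-47954 + 32369))/(J(-96, 175) + 10178) = ((9*(-13))*0 + 1/(-47954 + 32369))/(12*175 + 10178) = (-117*0 + 1/(-15585))/(2100 + 10178) = (0 - 1/15585)/12278 = -1/15585*1/12278 = -1/191352630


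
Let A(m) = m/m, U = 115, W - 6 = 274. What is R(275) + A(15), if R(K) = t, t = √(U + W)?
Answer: 1 + √395 ≈ 20.875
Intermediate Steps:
W = 280 (W = 6 + 274 = 280)
t = √395 (t = √(115 + 280) = √395 ≈ 19.875)
R(K) = √395
A(m) = 1
R(275) + A(15) = √395 + 1 = 1 + √395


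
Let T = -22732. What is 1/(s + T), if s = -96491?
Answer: -1/119223 ≈ -8.3876e-6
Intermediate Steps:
1/(s + T) = 1/(-96491 - 22732) = 1/(-119223) = -1/119223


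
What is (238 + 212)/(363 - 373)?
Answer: -45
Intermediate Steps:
(238 + 212)/(363 - 373) = 450/(-10) = 450*(-1/10) = -45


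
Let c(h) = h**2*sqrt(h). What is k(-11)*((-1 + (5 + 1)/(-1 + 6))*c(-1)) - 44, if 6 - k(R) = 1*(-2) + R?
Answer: -44 + 19*I/5 ≈ -44.0 + 3.8*I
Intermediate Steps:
k(R) = 8 - R (k(R) = 6 - (1*(-2) + R) = 6 - (-2 + R) = 6 + (2 - R) = 8 - R)
c(h) = h**(5/2)
k(-11)*((-1 + (5 + 1)/(-1 + 6))*c(-1)) - 44 = (8 - 1*(-11))*((-1 + (5 + 1)/(-1 + 6))*(-1)**(5/2)) - 44 = (8 + 11)*((-1 + 6/5)*I) - 44 = 19*((-1 + 6*(1/5))*I) - 44 = 19*((-1 + 6/5)*I) - 44 = 19*(I/5) - 44 = 19*I/5 - 44 = -44 + 19*I/5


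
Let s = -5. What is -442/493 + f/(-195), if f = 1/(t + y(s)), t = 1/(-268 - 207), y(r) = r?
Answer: -2406509/2687256 ≈ -0.89553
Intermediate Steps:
t = -1/475 (t = 1/(-475) = -1/475 ≈ -0.0021053)
f = -475/2376 (f = 1/(-1/475 - 5) = 1/(-2376/475) = -475/2376 ≈ -0.19992)
-442/493 + f/(-195) = -442/493 - 475/2376/(-195) = -442*1/493 - 475/2376*(-1/195) = -26/29 + 95/92664 = -2406509/2687256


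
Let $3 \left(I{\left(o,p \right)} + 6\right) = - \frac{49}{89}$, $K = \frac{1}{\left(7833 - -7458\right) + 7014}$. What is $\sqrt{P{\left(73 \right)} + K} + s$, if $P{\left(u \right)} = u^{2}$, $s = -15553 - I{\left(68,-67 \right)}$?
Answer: $- \frac{4151000}{267} + \frac{\sqrt{2651246932530}}{22305} \approx -15474.0$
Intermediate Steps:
$K = \frac{1}{22305}$ ($K = \frac{1}{\left(7833 + 7458\right) + 7014} = \frac{1}{15291 + 7014} = \frac{1}{22305} \approx 4.4833 \cdot 10^{-5}$)
$I{\left(o,p \right)} = - \frac{1651}{267}$ ($I{\left(o,p \right)} = -6 + \frac{\left(-49\right) \frac{1}{89}}{3} = -6 + \frac{1}{3} \left(- \frac{49}{89}\right) = -6 - \frac{49}{267} = - \frac{1651}{267}$)
$s = - \frac{4151000}{267}$ ($s = -15553 - - \frac{1651}{267} = -15553 + \frac{1651}{267} = - \frac{4151000}{267} \approx -15547.0$)
$\sqrt{P{\left(73 \right)} + K} + s = \sqrt{73^{2} + \frac{1}{22305}} - \frac{4151000}{267} = \sqrt{5329 + \frac{1}{22305}} - \frac{4151000}{267} = \sqrt{\frac{118863346}{22305}} - \frac{4151000}{267} = \frac{\sqrt{2651246932530}}{22305} - \frac{4151000}{267} = - \frac{4151000}{267} + \frac{\sqrt{2651246932530}}{22305}$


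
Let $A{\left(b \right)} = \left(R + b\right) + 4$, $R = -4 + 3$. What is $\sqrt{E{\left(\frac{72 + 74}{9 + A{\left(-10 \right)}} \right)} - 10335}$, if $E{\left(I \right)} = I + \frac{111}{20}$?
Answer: $\frac{i \sqrt{1025645}}{10} \approx 101.27 i$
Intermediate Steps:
$R = -1$
$A{\left(b \right)} = 3 + b$ ($A{\left(b \right)} = \left(-1 + b\right) + 4 = 3 + b$)
$E{\left(I \right)} = \frac{111}{20} + I$ ($E{\left(I \right)} = I + 111 \cdot \frac{1}{20} = I + \frac{111}{20} = \frac{111}{20} + I$)
$\sqrt{E{\left(\frac{72 + 74}{9 + A{\left(-10 \right)}} \right)} - 10335} = \sqrt{\left(\frac{111}{20} + \frac{72 + 74}{9 + \left(3 - 10\right)}\right) - 10335} = \sqrt{\left(\frac{111}{20} + \frac{146}{9 - 7}\right) - 10335} = \sqrt{\left(\frac{111}{20} + \frac{146}{2}\right) - 10335} = \sqrt{\left(\frac{111}{20} + 146 \cdot \frac{1}{2}\right) - 10335} = \sqrt{\left(\frac{111}{20} + 73\right) - 10335} = \sqrt{\frac{1571}{20} - 10335} = \sqrt{- \frac{205129}{20}} = \frac{i \sqrt{1025645}}{10}$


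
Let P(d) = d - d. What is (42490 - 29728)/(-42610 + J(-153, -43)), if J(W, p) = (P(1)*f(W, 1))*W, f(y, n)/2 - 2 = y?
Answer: -6381/21305 ≈ -0.29951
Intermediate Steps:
f(y, n) = 4 + 2*y
P(d) = 0
J(W, p) = 0 (J(W, p) = (0*(4 + 2*W))*W = 0*W = 0)
(42490 - 29728)/(-42610 + J(-153, -43)) = (42490 - 29728)/(-42610 + 0) = 12762/(-42610) = 12762*(-1/42610) = -6381/21305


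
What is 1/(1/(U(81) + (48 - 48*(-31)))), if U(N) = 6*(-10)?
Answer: 1476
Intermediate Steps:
U(N) = -60
1/(1/(U(81) + (48 - 48*(-31)))) = 1/(1/(-60 + (48 - 48*(-31)))) = 1/(1/(-60 + (48 + 1488))) = 1/(1/(-60 + 1536)) = 1/(1/1476) = 1476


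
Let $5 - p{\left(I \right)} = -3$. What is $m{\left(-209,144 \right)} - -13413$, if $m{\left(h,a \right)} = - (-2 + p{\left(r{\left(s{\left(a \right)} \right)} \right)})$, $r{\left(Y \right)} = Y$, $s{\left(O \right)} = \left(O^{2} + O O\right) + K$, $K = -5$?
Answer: $13407$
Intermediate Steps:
$s{\left(O \right)} = -5 + 2 O^{2}$ ($s{\left(O \right)} = \left(O^{2} + O O\right) - 5 = \left(O^{2} + O^{2}\right) - 5 = 2 O^{2} - 5 = -5 + 2 O^{2}$)
$p{\left(I \right)} = 8$ ($p{\left(I \right)} = 5 - -3 = 5 + 3 = 8$)
$m{\left(h,a \right)} = -6$ ($m{\left(h,a \right)} = - (-2 + 8) = \left(-1\right) 6 = -6$)
$m{\left(-209,144 \right)} - -13413 = -6 - -13413 = -6 + 13413 = 13407$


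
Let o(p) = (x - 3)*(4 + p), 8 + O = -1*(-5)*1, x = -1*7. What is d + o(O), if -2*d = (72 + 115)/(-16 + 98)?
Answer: -1827/164 ≈ -11.140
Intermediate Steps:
x = -7
O = -3 (O = -8 - 1*(-5)*1 = -8 + 5*1 = -8 + 5 = -3)
d = -187/164 (d = -(72 + 115)/(2*(-16 + 98)) = -187/(2*82) = -½*187/82 = -187/164 ≈ -1.1402)
o(p) = -40 - 10*p (o(p) = (-7 - 3)*(4 + p) = -10*(4 + p) = -40 - 10*p)
d + o(O) = -187/164 + (-40 - 10*(-3)) = -187/164 + (-40 + 30) = -187/164 - 10 = -1827/164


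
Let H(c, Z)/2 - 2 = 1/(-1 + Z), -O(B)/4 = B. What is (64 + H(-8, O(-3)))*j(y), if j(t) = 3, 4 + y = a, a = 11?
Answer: 2250/11 ≈ 204.55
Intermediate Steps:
O(B) = -4*B
y = 7 (y = -4 + 11 = 7)
H(c, Z) = 4 + 2/(-1 + Z)
(64 + H(-8, O(-3)))*j(y) = (64 + 2*(-1 + 2*(-4*(-3)))/(-1 - 4*(-3)))*3 = (64 + 2*(-1 + 2*12)/(-1 + 12))*3 = (64 + 2*(-1 + 24)/11)*3 = (64 + 2*(1/11)*23)*3 = (64 + 46/11)*3 = (750/11)*3 = 2250/11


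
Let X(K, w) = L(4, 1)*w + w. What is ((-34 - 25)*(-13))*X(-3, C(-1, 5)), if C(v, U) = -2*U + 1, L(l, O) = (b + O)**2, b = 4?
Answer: -179478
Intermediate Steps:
L(l, O) = (4 + O)**2
C(v, U) = 1 - 2*U
X(K, w) = 26*w (X(K, w) = (4 + 1)**2*w + w = 5**2*w + w = 25*w + w = 26*w)
((-34 - 25)*(-13))*X(-3, C(-1, 5)) = ((-34 - 25)*(-13))*(26*(1 - 2*5)) = (-59*(-13))*(26*(1 - 10)) = 767*(26*(-9)) = 767*(-234) = -179478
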